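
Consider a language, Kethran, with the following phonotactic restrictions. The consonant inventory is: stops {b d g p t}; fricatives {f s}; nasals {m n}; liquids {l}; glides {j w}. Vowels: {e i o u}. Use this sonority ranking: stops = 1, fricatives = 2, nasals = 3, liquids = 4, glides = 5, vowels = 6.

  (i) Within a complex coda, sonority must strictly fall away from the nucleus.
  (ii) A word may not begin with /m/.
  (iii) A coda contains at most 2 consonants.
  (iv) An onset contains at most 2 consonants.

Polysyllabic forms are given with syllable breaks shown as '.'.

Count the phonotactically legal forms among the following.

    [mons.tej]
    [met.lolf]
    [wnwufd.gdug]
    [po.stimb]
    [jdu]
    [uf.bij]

3

[mons.tej] — violates constraint (ii): word begins with /m/ → phonotactically illegal
[met.lolf] — violates constraint (ii): word begins with /m/ → phonotactically illegal
[wnwufd.gdug] — violates constraint (iv): syllable 1 onset /wnw/ has 3 consonants (> 2) → phonotactically illegal
[po.stimb] — σ1 onset /p/, coda /∅/ ok; σ2 onset /st/ (2C), coda /mb/ (3→1 falls) ok → phonotactically legal
[jdu] — σ1 onset /jd/ (2C), coda /∅/ ok → phonotactically legal
[uf.bij] — σ1 onset /∅/, coda /f/ ok; σ2 onset /b/, coda /j/ ok → phonotactically legal
Phonotactically legal: [po.stimb], [jdu], [uf.bij] → 3.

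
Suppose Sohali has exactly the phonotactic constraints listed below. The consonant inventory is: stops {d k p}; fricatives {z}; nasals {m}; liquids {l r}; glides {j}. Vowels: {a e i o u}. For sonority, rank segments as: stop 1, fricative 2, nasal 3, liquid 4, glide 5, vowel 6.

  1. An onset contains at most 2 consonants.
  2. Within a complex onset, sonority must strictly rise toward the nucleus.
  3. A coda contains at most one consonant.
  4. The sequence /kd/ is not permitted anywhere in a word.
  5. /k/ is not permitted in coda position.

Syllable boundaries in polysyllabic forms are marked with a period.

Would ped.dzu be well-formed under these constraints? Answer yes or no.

yes

ped.dzu — σ1 onset /p/, coda /d/ ok; σ2 onset /dz/ (1→2 rises), coda /∅/ ok → well-formed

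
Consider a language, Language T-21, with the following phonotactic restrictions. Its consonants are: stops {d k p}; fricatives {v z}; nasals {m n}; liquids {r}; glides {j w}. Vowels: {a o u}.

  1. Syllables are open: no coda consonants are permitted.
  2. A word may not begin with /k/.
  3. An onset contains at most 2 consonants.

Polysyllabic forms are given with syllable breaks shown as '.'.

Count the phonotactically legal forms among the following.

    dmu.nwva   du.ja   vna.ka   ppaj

2

dmu.nwva — violates constraint 3: syllable 2 onset /nwv/ has 3 consonants (> 2) → phonotactically illegal
du.ja — σ1 onset /d/, coda /∅/ ok; σ2 onset /j/, coda /∅/ ok → phonotactically legal
vna.ka — σ1 onset /vn/ (2C), coda /∅/ ok; σ2 onset /k/, coda /∅/ ok → phonotactically legal
ppaj — violates constraint 1: syllable 1 coda /j/ has 1 consonant (> 0) → phonotactically illegal
Phonotactically legal: du.ja, vna.ka → 2.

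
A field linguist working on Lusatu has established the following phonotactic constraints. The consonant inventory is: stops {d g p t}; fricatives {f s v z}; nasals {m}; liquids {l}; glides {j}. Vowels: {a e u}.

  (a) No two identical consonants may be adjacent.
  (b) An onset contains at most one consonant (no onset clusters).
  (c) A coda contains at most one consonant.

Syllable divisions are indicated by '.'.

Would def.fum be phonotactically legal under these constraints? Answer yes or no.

no

def.fum — violates constraint (a): adjacent identical consonants /ff/ → phonotactically illegal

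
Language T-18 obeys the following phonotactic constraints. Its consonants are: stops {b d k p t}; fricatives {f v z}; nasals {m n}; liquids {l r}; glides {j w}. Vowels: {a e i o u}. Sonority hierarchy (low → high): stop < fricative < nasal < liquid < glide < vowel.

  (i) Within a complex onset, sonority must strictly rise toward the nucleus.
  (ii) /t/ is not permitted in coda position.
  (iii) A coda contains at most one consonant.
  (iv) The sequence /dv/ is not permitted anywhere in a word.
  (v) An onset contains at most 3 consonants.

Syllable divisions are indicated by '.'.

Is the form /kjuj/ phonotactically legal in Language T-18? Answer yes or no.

yes

/kjuj/ — σ1 onset /kj/ (1→5 rises), coda /j/ ok → phonotactically legal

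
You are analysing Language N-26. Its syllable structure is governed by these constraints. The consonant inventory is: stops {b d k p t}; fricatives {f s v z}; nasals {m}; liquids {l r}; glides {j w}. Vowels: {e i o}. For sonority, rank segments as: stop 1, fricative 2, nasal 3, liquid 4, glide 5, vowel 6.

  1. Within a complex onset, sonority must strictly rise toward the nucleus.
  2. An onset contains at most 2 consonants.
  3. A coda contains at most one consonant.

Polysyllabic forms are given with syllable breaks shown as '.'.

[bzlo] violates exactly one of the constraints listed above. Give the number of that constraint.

[bzlo]: syllable 1 onset /bzl/ has 3 consonants (> 2).
This is a violation of constraint 2: "An onset contains at most 2 consonants."
The remaining constraints (1, 3) are satisfied.

2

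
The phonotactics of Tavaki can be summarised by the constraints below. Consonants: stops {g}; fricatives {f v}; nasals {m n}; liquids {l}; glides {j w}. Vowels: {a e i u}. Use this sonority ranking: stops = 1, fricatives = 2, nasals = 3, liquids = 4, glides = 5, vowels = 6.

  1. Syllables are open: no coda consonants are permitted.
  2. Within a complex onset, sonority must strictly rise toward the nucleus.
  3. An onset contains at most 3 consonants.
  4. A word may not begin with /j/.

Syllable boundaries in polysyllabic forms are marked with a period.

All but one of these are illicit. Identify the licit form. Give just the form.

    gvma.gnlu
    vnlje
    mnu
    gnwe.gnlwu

gvma.gnlu — σ1 onset /gvm/ (1→2→3 rises), coda /∅/ ok; σ2 onset /gnl/ (1→3→4 rises), coda /∅/ ok → licit
vnlje — violates constraint 3: syllable 1 onset /vnlj/ has 4 consonants (> 3) → illicit
mnu — violates constraint 2: syllable 1 onset /mn/: /m/ (nasal, 3) → /n/ (nasal, 3) does not rise → illicit
gnwe.gnlwu — violates constraint 3: syllable 2 onset /gnlw/ has 4 consonants (> 3) → illicit

gvma.gnlu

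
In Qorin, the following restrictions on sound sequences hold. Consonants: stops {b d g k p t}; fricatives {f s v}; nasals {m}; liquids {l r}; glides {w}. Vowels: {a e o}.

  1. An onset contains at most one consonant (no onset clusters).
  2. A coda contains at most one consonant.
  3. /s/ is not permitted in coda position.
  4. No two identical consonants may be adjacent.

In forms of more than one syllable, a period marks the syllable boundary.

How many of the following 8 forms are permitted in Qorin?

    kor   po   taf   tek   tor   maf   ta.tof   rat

kor — σ1 onset /k/, coda /r/ ok → permitted
po — σ1 onset /p/, coda /∅/ ok → permitted
taf — σ1 onset /t/, coda /f/ ok → permitted
tek — σ1 onset /t/, coda /k/ ok → permitted
tor — σ1 onset /t/, coda /r/ ok → permitted
maf — σ1 onset /m/, coda /f/ ok → permitted
ta.tof — σ1 onset /t/, coda /∅/ ok; σ2 onset /t/, coda /f/ ok → permitted
rat — σ1 onset /r/, coda /t/ ok → permitted
Permitted: kor, po, taf, tek, tor, maf, ta.tof, rat → 8.

8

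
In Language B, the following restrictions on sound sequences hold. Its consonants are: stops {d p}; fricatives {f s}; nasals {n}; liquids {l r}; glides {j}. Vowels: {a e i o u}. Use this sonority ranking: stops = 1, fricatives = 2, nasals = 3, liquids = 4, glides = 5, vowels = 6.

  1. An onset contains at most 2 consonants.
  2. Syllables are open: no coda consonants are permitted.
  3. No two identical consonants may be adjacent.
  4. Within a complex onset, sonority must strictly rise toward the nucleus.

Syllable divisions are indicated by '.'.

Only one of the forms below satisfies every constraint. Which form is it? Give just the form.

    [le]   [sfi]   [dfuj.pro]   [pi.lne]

[le] — σ1 onset /l/, coda /∅/ ok → well-formed
[sfi] — violates constraint 4: syllable 1 onset /sf/: /s/ (fricative, 2) → /f/ (fricative, 2) does not rise → ill-formed
[dfuj.pro] — violates constraint 2: syllable 1 coda /j/ has 1 consonant (> 0) → ill-formed
[pi.lne] — violates constraint 4: syllable 2 onset /ln/: /l/ (liquid, 4) → /n/ (nasal, 3) does not rise → ill-formed

[le]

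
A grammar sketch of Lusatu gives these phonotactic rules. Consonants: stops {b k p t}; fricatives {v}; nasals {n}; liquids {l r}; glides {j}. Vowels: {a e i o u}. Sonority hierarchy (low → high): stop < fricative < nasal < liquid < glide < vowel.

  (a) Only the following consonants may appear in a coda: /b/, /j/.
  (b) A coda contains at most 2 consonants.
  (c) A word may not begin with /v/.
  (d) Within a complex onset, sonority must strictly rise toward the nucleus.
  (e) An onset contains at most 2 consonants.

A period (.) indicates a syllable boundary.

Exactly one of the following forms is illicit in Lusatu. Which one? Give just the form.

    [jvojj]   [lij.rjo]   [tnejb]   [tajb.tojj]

[jvojj] — violates constraint (d): syllable 1 onset /jv/: /j/ (glide, 5) → /v/ (fricative, 2) does not rise → illicit
[lij.rjo] — σ1 onset /l/, coda /j/ ok; σ2 onset /rj/ (4→5 rises), coda /∅/ ok → licit
[tnejb] — σ1 onset /tn/ (1→3 rises), coda /jb/ (2C) ok → licit
[tajb.tojj] — σ1 onset /t/, coda /jb/ (2C) ok; σ2 onset /t/, coda /jj/ (2C) ok → licit

[jvojj]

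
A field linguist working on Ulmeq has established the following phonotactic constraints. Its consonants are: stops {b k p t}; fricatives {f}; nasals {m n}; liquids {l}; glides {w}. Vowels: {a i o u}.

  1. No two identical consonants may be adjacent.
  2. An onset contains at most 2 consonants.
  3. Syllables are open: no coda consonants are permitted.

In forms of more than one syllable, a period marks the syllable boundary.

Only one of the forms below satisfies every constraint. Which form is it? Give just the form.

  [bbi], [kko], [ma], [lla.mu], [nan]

[ma]

[bbi] — violates constraint 1: adjacent identical consonants /bb/ → phonotactically illegal
[kko] — violates constraint 1: adjacent identical consonants /kk/ → phonotactically illegal
[ma] — σ1 onset /m/, coda /∅/ ok → phonotactically legal
[lla.mu] — violates constraint 1: adjacent identical consonants /ll/ → phonotactically illegal
[nan] — violates constraint 3: syllable 1 coda /n/ has 1 consonant (> 0) → phonotactically illegal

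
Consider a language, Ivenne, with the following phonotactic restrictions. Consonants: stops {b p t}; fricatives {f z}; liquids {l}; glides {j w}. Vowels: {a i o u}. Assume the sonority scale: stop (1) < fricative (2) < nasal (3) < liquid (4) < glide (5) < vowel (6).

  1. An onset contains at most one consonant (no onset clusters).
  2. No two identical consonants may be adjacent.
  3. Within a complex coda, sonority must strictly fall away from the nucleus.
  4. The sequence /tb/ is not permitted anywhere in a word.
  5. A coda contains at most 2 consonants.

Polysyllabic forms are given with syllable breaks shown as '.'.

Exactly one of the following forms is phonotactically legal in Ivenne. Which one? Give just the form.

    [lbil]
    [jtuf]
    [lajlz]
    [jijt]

[jijt]

[lbil] — violates constraint 1: syllable 1 onset /lb/ has 2 consonants (> 1) → phonotactically illegal
[jtuf] — violates constraint 1: syllable 1 onset /jt/ has 2 consonants (> 1) → phonotactically illegal
[lajlz] — violates constraint 5: syllable 1 coda /jlz/ has 3 consonants (> 2) → phonotactically illegal
[jijt] — σ1 onset /j/, coda /jt/ (5→1 falls) ok → phonotactically legal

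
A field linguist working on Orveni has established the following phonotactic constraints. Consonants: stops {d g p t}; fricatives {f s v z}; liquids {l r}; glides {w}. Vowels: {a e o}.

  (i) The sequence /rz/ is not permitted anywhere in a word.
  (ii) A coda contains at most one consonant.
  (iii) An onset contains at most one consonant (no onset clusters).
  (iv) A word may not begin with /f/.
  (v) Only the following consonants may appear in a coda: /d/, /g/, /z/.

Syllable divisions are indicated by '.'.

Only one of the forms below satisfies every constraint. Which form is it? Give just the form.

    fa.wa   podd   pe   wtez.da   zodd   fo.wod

pe

fa.wa — violates constraint (iv): word begins with /f/ → illicit
podd — violates constraint (ii): syllable 1 coda /dd/ has 2 consonants (> 1) → illicit
pe — σ1 onset /p/, coda /∅/ ok → licit
wtez.da — violates constraint (iii): syllable 1 onset /wt/ has 2 consonants (> 1) → illicit
zodd — violates constraint (ii): syllable 1 coda /dd/ has 2 consonants (> 1) → illicit
fo.wod — violates constraint (iv): word begins with /f/ → illicit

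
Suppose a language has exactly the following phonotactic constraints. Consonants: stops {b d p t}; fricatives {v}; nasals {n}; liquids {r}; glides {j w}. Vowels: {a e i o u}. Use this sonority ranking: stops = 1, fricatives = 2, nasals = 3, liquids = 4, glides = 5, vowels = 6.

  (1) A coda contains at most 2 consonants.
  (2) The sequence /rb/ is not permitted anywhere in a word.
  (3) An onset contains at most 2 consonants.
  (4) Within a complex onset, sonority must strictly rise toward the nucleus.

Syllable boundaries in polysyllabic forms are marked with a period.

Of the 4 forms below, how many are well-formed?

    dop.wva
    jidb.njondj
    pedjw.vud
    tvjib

dop.wva — violates constraint 4: syllable 2 onset /wv/: /w/ (glide, 5) → /v/ (fricative, 2) does not rise → ill-formed
jidb.njondj — violates constraint 1: syllable 2 coda /ndj/ has 3 consonants (> 2) → ill-formed
pedjw.vud — violates constraint 1: syllable 1 coda /djw/ has 3 consonants (> 2) → ill-formed
tvjib — violates constraint 3: syllable 1 onset /tvj/ has 3 consonants (> 2) → ill-formed
No form is well-formed → 0.

0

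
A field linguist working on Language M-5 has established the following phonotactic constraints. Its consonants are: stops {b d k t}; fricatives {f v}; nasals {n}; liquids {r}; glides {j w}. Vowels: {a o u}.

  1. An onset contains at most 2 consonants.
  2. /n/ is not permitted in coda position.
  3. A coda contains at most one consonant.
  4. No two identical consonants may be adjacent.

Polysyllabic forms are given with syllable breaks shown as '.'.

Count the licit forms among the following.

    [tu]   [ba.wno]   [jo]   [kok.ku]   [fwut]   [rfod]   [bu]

6

[tu] — σ1 onset /t/, coda /∅/ ok → licit
[ba.wno] — σ1 onset /b/, coda /∅/ ok; σ2 onset /wn/ (2C), coda /∅/ ok → licit
[jo] — σ1 onset /j/, coda /∅/ ok → licit
[kok.ku] — violates constraint 4: adjacent identical consonants /kk/ → illicit
[fwut] — σ1 onset /fw/ (2C), coda /t/ ok → licit
[rfod] — σ1 onset /rf/ (2C), coda /d/ ok → licit
[bu] — σ1 onset /b/, coda /∅/ ok → licit
Licit: [tu], [ba.wno], [jo], [fwut], [rfod], [bu] → 6.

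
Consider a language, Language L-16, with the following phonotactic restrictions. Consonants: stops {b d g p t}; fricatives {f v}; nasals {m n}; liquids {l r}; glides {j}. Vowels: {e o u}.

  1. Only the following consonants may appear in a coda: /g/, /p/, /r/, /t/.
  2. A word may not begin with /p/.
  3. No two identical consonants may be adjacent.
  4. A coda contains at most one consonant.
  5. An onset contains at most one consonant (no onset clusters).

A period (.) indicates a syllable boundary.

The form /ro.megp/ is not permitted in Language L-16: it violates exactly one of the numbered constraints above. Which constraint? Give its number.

4

/ro.megp/: syllable 2 coda /gp/ has 2 consonants (> 1).
This is a violation of constraint 4: "A coda contains at most one consonant."
The remaining constraints (1, 2, 3, 5) are satisfied.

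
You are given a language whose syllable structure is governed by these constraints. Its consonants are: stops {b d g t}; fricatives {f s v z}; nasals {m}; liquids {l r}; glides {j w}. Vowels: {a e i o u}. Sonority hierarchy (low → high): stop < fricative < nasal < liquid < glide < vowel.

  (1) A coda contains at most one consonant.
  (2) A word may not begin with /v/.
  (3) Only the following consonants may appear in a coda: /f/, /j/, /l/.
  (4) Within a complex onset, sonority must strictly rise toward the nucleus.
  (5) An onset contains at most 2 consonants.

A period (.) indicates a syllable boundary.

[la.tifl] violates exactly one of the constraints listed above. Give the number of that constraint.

[la.tifl]: syllable 2 coda /fl/ has 2 consonants (> 1).
This is a violation of constraint 1: "A coda contains at most one consonant."
The remaining constraints (2, 3, 4, 5) are satisfied.

1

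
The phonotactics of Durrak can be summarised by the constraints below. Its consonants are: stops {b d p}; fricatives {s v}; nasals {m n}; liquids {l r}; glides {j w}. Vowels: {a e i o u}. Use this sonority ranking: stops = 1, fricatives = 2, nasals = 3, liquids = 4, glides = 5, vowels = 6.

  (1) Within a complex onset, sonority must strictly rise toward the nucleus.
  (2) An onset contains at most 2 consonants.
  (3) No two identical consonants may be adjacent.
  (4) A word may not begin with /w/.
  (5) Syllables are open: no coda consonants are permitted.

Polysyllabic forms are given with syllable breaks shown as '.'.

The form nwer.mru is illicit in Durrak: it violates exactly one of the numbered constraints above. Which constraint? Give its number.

5

nwer.mru: syllable 1 coda /r/ has 1 consonant (> 0).
This is a violation of constraint 5: "Syllables are open: no coda consonants are permitted."
The remaining constraints (1, 2, 3, 4) are satisfied.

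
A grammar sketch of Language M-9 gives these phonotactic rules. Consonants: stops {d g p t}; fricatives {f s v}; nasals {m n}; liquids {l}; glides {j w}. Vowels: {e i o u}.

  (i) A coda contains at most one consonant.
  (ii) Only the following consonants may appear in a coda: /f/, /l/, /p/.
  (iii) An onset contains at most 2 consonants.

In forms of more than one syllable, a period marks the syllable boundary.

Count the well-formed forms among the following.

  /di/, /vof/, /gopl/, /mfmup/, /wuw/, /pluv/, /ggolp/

/di/ — σ1 onset /d/, coda /∅/ ok → well-formed
/vof/ — σ1 onset /v/, coda /f/ ok → well-formed
/gopl/ — violates constraint (i): syllable 1 coda /pl/ has 2 consonants (> 1) → ill-formed
/mfmup/ — violates constraint (iii): syllable 1 onset /mfm/ has 3 consonants (> 2) → ill-formed
/wuw/ — violates constraint (ii): syllable 1 coda contains /w/, which is not a licensed coda consonant → ill-formed
/pluv/ — violates constraint (ii): syllable 1 coda contains /v/, which is not a licensed coda consonant → ill-formed
/ggolp/ — violates constraint (i): syllable 1 coda /lp/ has 2 consonants (> 1) → ill-formed
Well-formed: /di/, /vof/ → 2.

2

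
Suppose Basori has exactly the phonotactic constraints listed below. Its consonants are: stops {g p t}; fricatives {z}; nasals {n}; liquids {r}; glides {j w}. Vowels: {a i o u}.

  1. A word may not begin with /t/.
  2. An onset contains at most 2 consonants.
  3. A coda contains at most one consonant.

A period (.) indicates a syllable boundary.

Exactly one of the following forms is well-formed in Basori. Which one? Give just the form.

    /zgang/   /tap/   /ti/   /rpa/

/zgang/ — violates constraint 3: syllable 1 coda /ng/ has 2 consonants (> 1) → ill-formed
/tap/ — violates constraint 1: word begins with /t/ → ill-formed
/ti/ — violates constraint 1: word begins with /t/ → ill-formed
/rpa/ — σ1 onset /rp/ (2C), coda /∅/ ok → well-formed

/rpa/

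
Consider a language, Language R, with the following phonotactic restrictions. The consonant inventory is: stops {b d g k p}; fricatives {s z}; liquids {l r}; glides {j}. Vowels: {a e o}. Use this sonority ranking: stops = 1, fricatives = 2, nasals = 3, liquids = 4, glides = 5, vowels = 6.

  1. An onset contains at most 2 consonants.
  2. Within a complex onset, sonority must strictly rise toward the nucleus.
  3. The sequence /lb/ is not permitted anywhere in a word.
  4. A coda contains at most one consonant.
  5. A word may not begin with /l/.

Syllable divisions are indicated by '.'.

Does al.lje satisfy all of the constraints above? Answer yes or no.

yes

al.lje — σ1 onset /∅/, coda /l/ ok; σ2 onset /lj/ (4→5 rises), coda /∅/ ok → permitted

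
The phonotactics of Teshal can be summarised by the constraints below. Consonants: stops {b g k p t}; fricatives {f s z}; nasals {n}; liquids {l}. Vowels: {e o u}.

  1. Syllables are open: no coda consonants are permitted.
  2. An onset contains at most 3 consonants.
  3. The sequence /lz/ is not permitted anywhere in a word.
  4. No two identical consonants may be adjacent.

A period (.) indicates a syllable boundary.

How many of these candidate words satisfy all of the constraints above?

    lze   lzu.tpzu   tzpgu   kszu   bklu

2

lze — violates constraint 3: contains banned sequence /lz/ → ill-formed
lzu.tpzu — violates constraint 3: contains banned sequence /lz/ → ill-formed
tzpgu — violates constraint 2: syllable 1 onset /tzpg/ has 4 consonants (> 3) → ill-formed
kszu — σ1 onset /ksz/ (3C), coda /∅/ ok → well-formed
bklu — σ1 onset /bkl/ (3C), coda /∅/ ok → well-formed
Well-formed: kszu, bklu → 2.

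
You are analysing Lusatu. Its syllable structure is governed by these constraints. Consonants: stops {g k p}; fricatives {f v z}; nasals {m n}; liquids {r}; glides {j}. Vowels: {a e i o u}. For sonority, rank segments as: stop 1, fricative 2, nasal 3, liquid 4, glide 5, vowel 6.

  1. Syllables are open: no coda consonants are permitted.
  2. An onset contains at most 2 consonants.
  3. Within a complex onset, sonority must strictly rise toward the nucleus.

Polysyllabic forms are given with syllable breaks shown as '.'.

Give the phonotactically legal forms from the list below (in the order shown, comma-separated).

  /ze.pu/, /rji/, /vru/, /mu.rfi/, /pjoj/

/ze.pu/, /rji/, /vru/

/ze.pu/ — σ1 onset /z/, coda /∅/ ok; σ2 onset /p/, coda /∅/ ok → phonotactically legal
/rji/ — σ1 onset /rj/ (4→5 rises), coda /∅/ ok → phonotactically legal
/vru/ — σ1 onset /vr/ (2→4 rises), coda /∅/ ok → phonotactically legal
/mu.rfi/ — violates constraint 3: syllable 2 onset /rf/: /r/ (liquid, 4) → /f/ (fricative, 2) does not rise → phonotactically illegal
/pjoj/ — violates constraint 1: syllable 1 coda /j/ has 1 consonant (> 0) → phonotactically illegal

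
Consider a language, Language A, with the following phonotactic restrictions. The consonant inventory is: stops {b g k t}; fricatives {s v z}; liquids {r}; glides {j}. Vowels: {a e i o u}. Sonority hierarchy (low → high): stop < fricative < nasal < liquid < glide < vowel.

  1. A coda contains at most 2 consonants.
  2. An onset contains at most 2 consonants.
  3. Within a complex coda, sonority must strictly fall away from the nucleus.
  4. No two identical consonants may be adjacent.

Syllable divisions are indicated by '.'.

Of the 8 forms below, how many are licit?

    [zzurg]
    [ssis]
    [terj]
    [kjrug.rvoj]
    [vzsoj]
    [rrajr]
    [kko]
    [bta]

[zzurg] — violates constraint 4: adjacent identical consonants /zz/ → illicit
[ssis] — violates constraint 4: adjacent identical consonants /ss/ → illicit
[terj] — violates constraint 3: syllable 1 coda /rj/: /r/ (liquid, 4) → /j/ (glide, 5) does not fall → illicit
[kjrug.rvoj] — violates constraint 2: syllable 1 onset /kjr/ has 3 consonants (> 2) → illicit
[vzsoj] — violates constraint 2: syllable 1 onset /vzs/ has 3 consonants (> 2) → illicit
[rrajr] — violates constraint 4: adjacent identical consonants /rr/ → illicit
[kko] — violates constraint 4: adjacent identical consonants /kk/ → illicit
[bta] — σ1 onset /bt/ (2C), coda /∅/ ok → licit
Licit: [bta] → 1.

1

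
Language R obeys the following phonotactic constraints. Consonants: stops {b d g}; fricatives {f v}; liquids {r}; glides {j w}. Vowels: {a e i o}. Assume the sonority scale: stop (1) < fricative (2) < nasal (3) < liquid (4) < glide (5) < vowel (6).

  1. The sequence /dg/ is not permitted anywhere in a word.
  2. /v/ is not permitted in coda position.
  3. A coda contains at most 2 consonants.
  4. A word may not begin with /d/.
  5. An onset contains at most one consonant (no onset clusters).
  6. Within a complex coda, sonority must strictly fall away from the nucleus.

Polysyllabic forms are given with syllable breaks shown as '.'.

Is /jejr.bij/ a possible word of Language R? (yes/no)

yes

/jejr.bij/ — σ1 onset /j/, coda /jr/ (5→4 falls) ok; σ2 onset /b/, coda /j/ ok → licit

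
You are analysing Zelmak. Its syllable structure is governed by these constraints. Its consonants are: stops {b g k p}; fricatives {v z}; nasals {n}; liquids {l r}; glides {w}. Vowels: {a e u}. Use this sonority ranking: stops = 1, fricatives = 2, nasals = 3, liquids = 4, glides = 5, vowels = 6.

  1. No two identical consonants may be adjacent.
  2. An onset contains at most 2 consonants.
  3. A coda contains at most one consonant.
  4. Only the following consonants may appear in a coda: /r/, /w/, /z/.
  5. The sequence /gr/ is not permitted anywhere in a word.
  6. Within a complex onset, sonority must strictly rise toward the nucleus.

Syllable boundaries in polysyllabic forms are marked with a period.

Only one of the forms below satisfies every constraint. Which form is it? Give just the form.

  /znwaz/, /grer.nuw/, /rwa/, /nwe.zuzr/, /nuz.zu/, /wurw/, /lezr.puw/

/znwaz/ — violates constraint 2: syllable 1 onset /znw/ has 3 consonants (> 2) → ill-formed
/grer.nuw/ — violates constraint 5: contains banned sequence /gr/ → ill-formed
/rwa/ — σ1 onset /rw/ (4→5 rises), coda /∅/ ok → well-formed
/nwe.zuzr/ — violates constraint 3: syllable 2 coda /zr/ has 2 consonants (> 1) → ill-formed
/nuz.zu/ — violates constraint 1: adjacent identical consonants /zz/ → ill-formed
/wurw/ — violates constraint 3: syllable 1 coda /rw/ has 2 consonants (> 1) → ill-formed
/lezr.puw/ — violates constraint 3: syllable 1 coda /zr/ has 2 consonants (> 1) → ill-formed

/rwa/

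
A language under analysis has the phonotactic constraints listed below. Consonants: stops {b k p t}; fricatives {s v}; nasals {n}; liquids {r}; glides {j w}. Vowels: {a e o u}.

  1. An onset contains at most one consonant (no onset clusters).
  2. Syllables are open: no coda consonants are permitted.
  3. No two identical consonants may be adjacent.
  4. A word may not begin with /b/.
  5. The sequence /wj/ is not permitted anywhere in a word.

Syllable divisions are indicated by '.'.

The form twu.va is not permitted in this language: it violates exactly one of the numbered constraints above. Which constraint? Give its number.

1

twu.va: syllable 1 onset /tw/ has 2 consonants (> 1).
This is a violation of constraint 1: "An onset contains at most one consonant (no onset clusters)."
The remaining constraints (2, 3, 4, 5) are satisfied.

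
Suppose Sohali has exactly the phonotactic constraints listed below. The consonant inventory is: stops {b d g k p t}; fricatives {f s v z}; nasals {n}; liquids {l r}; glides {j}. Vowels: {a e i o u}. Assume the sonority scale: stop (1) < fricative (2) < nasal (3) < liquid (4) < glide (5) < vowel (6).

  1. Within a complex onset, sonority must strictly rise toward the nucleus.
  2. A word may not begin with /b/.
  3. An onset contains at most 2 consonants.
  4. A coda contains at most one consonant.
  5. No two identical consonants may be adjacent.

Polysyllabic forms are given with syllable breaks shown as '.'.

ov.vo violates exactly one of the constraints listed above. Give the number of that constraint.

ov.vo: adjacent identical consonants /vv/.
This is a violation of constraint 5: "No two identical consonants may be adjacent."
The remaining constraints (1, 2, 3, 4) are satisfied.

5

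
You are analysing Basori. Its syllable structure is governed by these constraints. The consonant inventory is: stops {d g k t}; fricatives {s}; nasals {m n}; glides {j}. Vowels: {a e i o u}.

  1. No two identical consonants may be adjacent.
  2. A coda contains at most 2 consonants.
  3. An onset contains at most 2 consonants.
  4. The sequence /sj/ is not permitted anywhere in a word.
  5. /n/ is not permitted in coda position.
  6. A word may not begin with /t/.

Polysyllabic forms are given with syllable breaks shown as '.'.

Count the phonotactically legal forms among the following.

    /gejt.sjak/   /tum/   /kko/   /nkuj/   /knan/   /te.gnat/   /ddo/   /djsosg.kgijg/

1

/gejt.sjak/ — violates constraint 4: contains banned sequence /sj/ → phonotactically illegal
/tum/ — violates constraint 6: word begins with /t/ → phonotactically illegal
/kko/ — violates constraint 1: adjacent identical consonants /kk/ → phonotactically illegal
/nkuj/ — σ1 onset /nk/ (2C), coda /j/ ok → phonotactically legal
/knan/ — violates constraint 5: syllable 1 coda contains /n/ → phonotactically illegal
/te.gnat/ — violates constraint 6: word begins with /t/ → phonotactically illegal
/ddo/ — violates constraint 1: adjacent identical consonants /dd/ → phonotactically illegal
/djsosg.kgijg/ — violates constraint 3: syllable 1 onset /djs/ has 3 consonants (> 2) → phonotactically illegal
Phonotactically legal: /nkuj/ → 1.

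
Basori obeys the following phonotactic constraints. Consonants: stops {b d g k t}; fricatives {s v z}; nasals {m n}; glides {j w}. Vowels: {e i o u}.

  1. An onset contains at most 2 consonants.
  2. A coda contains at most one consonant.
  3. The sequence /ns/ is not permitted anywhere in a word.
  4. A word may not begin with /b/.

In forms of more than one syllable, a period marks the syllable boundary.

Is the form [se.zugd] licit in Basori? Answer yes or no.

no

[se.zugd] — violates constraint 2: syllable 2 coda /gd/ has 2 consonants (> 1) → illicit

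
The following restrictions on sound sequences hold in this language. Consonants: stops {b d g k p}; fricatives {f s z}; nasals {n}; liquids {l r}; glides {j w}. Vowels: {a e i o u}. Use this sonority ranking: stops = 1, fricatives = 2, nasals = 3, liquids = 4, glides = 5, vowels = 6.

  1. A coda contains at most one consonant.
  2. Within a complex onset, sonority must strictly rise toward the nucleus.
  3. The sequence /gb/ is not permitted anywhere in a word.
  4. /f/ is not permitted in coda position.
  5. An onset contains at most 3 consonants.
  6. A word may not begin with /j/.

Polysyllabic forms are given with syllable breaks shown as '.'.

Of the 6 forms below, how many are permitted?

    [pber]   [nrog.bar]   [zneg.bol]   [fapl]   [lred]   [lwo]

[pber] — violates constraint 2: syllable 1 onset /pb/: /p/ (stop, 1) → /b/ (stop, 1) does not rise → not permitted
[nrog.bar] — violates constraint 3: contains banned sequence /gb/ → not permitted
[zneg.bol] — violates constraint 3: contains banned sequence /gb/ → not permitted
[fapl] — violates constraint 1: syllable 1 coda /pl/ has 2 consonants (> 1) → not permitted
[lred] — violates constraint 2: syllable 1 onset /lr/: /l/ (liquid, 4) → /r/ (liquid, 4) does not rise → not permitted
[lwo] — σ1 onset /lw/ (4→5 rises), coda /∅/ ok → permitted
Permitted: [lwo] → 1.

1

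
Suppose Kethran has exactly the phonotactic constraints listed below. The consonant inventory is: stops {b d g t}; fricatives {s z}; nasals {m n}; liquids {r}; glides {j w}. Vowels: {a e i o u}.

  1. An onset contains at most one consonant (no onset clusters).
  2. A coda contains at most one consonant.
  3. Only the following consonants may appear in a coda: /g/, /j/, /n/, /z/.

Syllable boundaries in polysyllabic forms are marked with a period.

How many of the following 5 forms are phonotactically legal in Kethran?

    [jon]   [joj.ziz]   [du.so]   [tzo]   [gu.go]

4

[jon] — σ1 onset /j/, coda /n/ ok → phonotactically legal
[joj.ziz] — σ1 onset /j/, coda /j/ ok; σ2 onset /z/, coda /z/ ok → phonotactically legal
[du.so] — σ1 onset /d/, coda /∅/ ok; σ2 onset /s/, coda /∅/ ok → phonotactically legal
[tzo] — violates constraint 1: syllable 1 onset /tz/ has 2 consonants (> 1) → phonotactically illegal
[gu.go] — σ1 onset /g/, coda /∅/ ok; σ2 onset /g/, coda /∅/ ok → phonotactically legal
Phonotactically legal: [jon], [joj.ziz], [du.so], [gu.go] → 4.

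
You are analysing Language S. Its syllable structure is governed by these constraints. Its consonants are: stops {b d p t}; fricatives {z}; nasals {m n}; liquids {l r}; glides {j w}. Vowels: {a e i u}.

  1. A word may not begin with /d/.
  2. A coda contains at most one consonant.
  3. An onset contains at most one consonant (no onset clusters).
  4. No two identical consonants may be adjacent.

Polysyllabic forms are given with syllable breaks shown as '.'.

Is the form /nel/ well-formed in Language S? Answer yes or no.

yes

/nel/ — σ1 onset /n/, coda /l/ ok → well-formed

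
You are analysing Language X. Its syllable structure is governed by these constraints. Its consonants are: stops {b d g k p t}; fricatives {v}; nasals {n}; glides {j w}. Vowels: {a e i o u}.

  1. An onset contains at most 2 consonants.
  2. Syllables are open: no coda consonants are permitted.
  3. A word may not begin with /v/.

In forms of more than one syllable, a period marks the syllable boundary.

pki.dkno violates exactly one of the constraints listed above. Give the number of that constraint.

1

pki.dkno: syllable 2 onset /dkn/ has 3 consonants (> 2).
This is a violation of constraint 1: "An onset contains at most 2 consonants."
The remaining constraints (2, 3) are satisfied.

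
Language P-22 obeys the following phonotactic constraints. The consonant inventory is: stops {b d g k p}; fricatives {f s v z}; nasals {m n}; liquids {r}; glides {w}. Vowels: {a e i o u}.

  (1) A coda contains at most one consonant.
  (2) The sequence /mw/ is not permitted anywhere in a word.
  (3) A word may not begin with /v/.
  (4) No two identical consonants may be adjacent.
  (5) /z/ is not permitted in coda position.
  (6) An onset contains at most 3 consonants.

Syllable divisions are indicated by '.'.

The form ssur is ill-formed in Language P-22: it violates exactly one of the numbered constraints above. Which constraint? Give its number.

4

ssur: adjacent identical consonants /ss/.
This is a violation of constraint 4: "No two identical consonants may be adjacent."
The remaining constraints (1, 2, 3, 5, 6) are satisfied.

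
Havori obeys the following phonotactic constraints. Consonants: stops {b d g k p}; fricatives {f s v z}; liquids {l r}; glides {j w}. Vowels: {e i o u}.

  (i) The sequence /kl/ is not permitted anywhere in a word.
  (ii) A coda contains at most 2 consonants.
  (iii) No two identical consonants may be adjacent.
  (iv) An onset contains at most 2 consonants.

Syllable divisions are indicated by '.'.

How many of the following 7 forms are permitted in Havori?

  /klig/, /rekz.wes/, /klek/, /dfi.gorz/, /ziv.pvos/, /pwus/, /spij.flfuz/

4

/klig/ — violates constraint (i): contains banned sequence /kl/ → not permitted
/rekz.wes/ — σ1 onset /r/, coda /kz/ (2C) ok; σ2 onset /w/, coda /s/ ok → permitted
/klek/ — violates constraint (i): contains banned sequence /kl/ → not permitted
/dfi.gorz/ — σ1 onset /df/ (2C), coda /∅/ ok; σ2 onset /g/, coda /rz/ (2C) ok → permitted
/ziv.pvos/ — σ1 onset /z/, coda /v/ ok; σ2 onset /pv/ (2C), coda /s/ ok → permitted
/pwus/ — σ1 onset /pw/ (2C), coda /s/ ok → permitted
/spij.flfuz/ — violates constraint (iv): syllable 2 onset /flf/ has 3 consonants (> 2) → not permitted
Permitted: /rekz.wes/, /dfi.gorz/, /ziv.pvos/, /pwus/ → 4.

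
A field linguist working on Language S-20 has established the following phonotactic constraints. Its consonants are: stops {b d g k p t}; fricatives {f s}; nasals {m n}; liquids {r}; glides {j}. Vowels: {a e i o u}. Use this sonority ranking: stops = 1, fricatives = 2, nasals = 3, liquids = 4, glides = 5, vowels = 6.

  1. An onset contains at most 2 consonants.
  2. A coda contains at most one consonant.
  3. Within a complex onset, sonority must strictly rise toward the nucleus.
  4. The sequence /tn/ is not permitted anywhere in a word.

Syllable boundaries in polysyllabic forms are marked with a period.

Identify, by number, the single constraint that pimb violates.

2

pimb: syllable 1 coda /mb/ has 2 consonants (> 1).
This is a violation of constraint 2: "A coda contains at most one consonant."
The remaining constraints (1, 3, 4) are satisfied.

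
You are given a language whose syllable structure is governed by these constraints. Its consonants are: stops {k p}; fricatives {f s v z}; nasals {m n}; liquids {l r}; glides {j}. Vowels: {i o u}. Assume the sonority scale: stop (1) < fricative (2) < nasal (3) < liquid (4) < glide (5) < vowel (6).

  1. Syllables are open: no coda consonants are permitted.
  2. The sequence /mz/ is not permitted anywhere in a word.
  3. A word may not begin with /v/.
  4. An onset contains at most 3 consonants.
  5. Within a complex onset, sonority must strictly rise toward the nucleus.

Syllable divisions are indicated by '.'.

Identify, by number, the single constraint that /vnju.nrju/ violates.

3

/vnju.nrju/: word begins with /v/.
This is a violation of constraint 3: "A word may not begin with /v/."
The remaining constraints (1, 2, 4, 5) are satisfied.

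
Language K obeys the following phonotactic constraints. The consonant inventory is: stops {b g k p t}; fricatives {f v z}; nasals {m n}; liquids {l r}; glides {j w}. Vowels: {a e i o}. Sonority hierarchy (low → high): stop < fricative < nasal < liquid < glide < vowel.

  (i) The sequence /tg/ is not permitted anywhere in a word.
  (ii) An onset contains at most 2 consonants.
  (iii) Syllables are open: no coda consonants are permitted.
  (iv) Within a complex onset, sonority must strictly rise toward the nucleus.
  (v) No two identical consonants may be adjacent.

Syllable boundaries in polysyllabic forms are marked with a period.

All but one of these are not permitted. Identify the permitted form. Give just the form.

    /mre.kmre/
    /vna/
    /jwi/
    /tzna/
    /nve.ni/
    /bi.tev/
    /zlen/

/mre.kmre/ — violates constraint (ii): syllable 2 onset /kmr/ has 3 consonants (> 2) → not permitted
/vna/ — σ1 onset /vn/ (2→3 rises), coda /∅/ ok → permitted
/jwi/ — violates constraint (iv): syllable 1 onset /jw/: /j/ (glide, 5) → /w/ (glide, 5) does not rise → not permitted
/tzna/ — violates constraint (ii): syllable 1 onset /tzn/ has 3 consonants (> 2) → not permitted
/nve.ni/ — violates constraint (iv): syllable 1 onset /nv/: /n/ (nasal, 3) → /v/ (fricative, 2) does not rise → not permitted
/bi.tev/ — violates constraint (iii): syllable 2 coda /v/ has 1 consonant (> 0) → not permitted
/zlen/ — violates constraint (iii): syllable 1 coda /n/ has 1 consonant (> 0) → not permitted

/vna/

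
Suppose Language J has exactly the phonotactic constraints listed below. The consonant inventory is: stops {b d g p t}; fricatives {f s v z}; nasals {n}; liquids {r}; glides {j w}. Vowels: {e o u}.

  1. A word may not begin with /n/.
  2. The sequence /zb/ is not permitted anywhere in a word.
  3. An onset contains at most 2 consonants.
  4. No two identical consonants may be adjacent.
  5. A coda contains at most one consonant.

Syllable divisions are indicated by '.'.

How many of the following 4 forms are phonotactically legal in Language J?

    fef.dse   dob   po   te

fef.dse — σ1 onset /f/, coda /f/ ok; σ2 onset /ds/ (2C), coda /∅/ ok → phonotactically legal
dob — σ1 onset /d/, coda /b/ ok → phonotactically legal
po — σ1 onset /p/, coda /∅/ ok → phonotactically legal
te — σ1 onset /t/, coda /∅/ ok → phonotactically legal
Phonotactically legal: fef.dse, dob, po, te → 4.

4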